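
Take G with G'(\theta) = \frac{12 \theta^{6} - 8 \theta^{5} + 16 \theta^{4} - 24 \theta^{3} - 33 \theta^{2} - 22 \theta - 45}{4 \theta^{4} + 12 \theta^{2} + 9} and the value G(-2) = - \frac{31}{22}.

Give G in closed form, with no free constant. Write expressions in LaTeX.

G(\theta) = \theta^{3} - \theta^{2} - 5 \theta + \frac{1}{2} + \frac{1}{2 \theta^{2} + 3}

Whatever form G(\theta) takes, its d/d\theta must return the stated G'(\theta).
A general antiderivative is \theta^{3} - \theta^{2} - 5 \theta + \frac{1}{2 \theta^{2} + 3} + C.
The condition gives C = - \frac{31}{22} - (- \frac{21}{11}) = \frac{1}{2}.
So G(\theta) = \theta^{3} - \theta^{2} - 5 \theta + \frac{1}{2} + \frac{1}{2 \theta^{2} + 3}.
Check: d/d\theta[\theta^{3} - \theta^{2} - 5 \theta + \frac{1}{2} + \frac{1}{2 \theta^{2} + 3}] = \frac{12 \theta^{6} - 8 \theta^{5} + 16 \theta^{4} - 24 \theta^{3} - 33 \theta^{2} - 22 \theta - 45}{4 \theta^{4} + 12 \theta^{2} + 9} = G'(\theta).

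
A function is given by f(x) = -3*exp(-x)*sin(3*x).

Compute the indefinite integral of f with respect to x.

F(x) = 3*(sin(3*x) + 3*cos(3*x))*exp(-x)/10 + C

For F(x) to be correct the identity F'(x) - f(x) = 0 must hold.
Check: d/dx[3*(sin(3*x) + 3*cos(3*x))*exp(-x)/10] = -3*exp(-x)*sin(3*x) = f(x).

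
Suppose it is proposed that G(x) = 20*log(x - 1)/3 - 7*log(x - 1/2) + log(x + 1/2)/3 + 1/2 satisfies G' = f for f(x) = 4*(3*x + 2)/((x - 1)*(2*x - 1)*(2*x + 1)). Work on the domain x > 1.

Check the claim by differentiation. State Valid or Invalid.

Valid - the claim checks out under differentiation.

d/dx[G] = (12*x + 8)/(4*x**3 - 4*x**2 - x + 1)
This equals f(x) exactly, so the claim holds.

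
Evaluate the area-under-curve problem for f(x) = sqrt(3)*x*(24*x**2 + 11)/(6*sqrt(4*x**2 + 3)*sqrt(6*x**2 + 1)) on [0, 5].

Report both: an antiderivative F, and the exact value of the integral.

f has the shape u'v + uv' for u = sqrt(4*x**2 + 3)/4 and v = sqrt(2*x**2 + 1/3) — it is the derivative of the product u*v.
F(x) = sqrt(2*x**2 + 1/3)*sqrt(4*x**2 + 3)/4 is an antiderivative of f.
Check: d/dx[sqrt(2*x**2 + 1/3)*sqrt(4*x**2 + 3)/4] = sqrt(3)*(24*x**3 + 11*x)/(6*sqrt(4*x**2 + 3)*sqrt(6*x**2 + 1)), which equals f(x).
F(5) = sqrt(46659)/12; F(0) = 1/4.
Integral = F(5) - F(0) = -1/4 + sqrt(46659)/12.

Antiderivative: F(x) = sqrt(2*x**2 + 1/3)*sqrt(4*x**2 + 3)/4; value = -1/4 + sqrt(46659)/12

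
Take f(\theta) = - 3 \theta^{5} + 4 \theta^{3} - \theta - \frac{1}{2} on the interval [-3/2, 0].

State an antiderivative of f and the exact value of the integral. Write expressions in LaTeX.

Integrate term by term and add the pieces.
F(\theta) = - \frac{\theta^{6}}{2} + \theta^{4} - \frac{\theta^{2}}{2} - \frac{\theta}{2} is an antiderivative of f.
Check: d/d\theta[- \frac{\theta^{6}}{2} + \theta^{4} - \frac{\theta^{2}}{2} - \frac{\theta}{2}] = - 3 \theta^{5} + 4 \theta^{3} - \theta - \frac{1}{2} = f(\theta).
F(0) = 0; F(-3/2) = - \frac{129}{128}.
Integral = F(0) - F(-3/2) = \frac{129}{128}.

Antiderivative: F(\theta) = - \frac{\theta^{6}}{2} + \theta^{4} - \frac{\theta^{2}}{2} - \frac{\theta}{2}; value = \frac{129}{128}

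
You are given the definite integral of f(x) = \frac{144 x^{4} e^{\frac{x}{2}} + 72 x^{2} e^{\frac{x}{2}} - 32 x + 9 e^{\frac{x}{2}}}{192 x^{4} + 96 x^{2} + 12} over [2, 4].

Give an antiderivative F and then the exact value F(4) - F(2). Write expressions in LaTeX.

Antiderivative: F(x) = \frac{36 x^{2} e^{\frac{x}{2}} + 9 e^{\frac{x}{2}} + 2}{24 x^{2} + 6}; value = - \frac{3 e}{2} - \frac{16}{1105} + \frac{3 e^{2}}{2}

An antiderivative F(x) passes only if d/dx[F] lands on f(x) exactly.
F(x) = \frac{36 x^{2} e^{\frac{x}{2}} + 9 e^{\frac{x}{2}} + 2}{24 x^{2} + 6} is an antiderivative of f.
Check: d/dx[\frac{36 x^{2} e^{\frac{x}{2}} + 9 e^{\frac{x}{2}} + 2}{24 x^{2} + 6}] = \frac{144 x^{4} e^{\frac{x}{2}} + 72 x^{2} e^{\frac{x}{2}} - 32 x + 9 e^{\frac{x}{2}}}{192 x^{4} + 96 x^{2} + 12} = f(x).
F(4) = \frac{1}{195} + \frac{3 e^{2}}{2}; F(2) = \frac{1}{51} + \frac{3 e}{2}.
Integral = F(4) - F(2) = - \frac{3 e}{2} - \frac{16}{1105} + \frac{3 e^{2}}{2}.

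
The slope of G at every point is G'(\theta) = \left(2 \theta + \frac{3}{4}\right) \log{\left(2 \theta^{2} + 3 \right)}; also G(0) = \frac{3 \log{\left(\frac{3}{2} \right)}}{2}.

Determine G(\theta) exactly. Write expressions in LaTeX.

G(\theta) = \frac{- 4 \theta^{2} + \theta \left(4 \theta + 3\right) \log{\left(2 \theta^{2} + 3 \right)} - 6 \theta + 6 \log{\left(\theta^{2} + \frac{3}{2} \right)} + 3 \sqrt{6} \operatorname{atan}{\left(\frac{\sqrt{6} \theta}{3} \right)}}{4}

For G(\theta) to be correct, d/d\theta[G] must agree with the stated G'(\theta) identically.
A general antiderivative is - \theta^{2} - \frac{3 \theta}{2} + \left(\theta^{2} + \frac{3 \theta}{4}\right) \log{\left(2 \theta^{2} + 3 \right)} + \frac{3 \log{\left(\theta^{2} + \frac{3}{2} \right)}}{2} + \frac{3 \sqrt{6} \operatorname{atan}{\left(\frac{\sqrt{6} \theta}{3} \right)}}{4} + C.
The condition gives C = \frac{3 \log{\left(\frac{3}{2} \right)}}{2} - (\frac{3 \log{\left(\frac{3}{2} \right)}}{2}) = 0.
So G(\theta) = \frac{- 4 \theta^{2} + \theta \left(4 \theta + 3\right) \log{\left(2 \theta^{2} + 3 \right)} - 6 \theta + 6 \log{\left(\theta^{2} + \frac{3}{2} \right)} + 3 \sqrt{6} \operatorname{atan}{\left(\frac{\sqrt{6} \theta}{3} \right)}}{4}.
Check: d/d\theta[\frac{- 4 \theta^{2} + \theta \left(4 \theta + 3\right) \log{\left(2 \theta^{2} + 3 \right)} - 6 \theta + 6 \log{\left(\theta^{2} + \frac{3}{2} \right)} + 3 \sqrt{6} \operatorname{atan}{\left(\frac{\sqrt{6} \theta}{3} \right)}}{4}] = 2 \theta \log{\left(2 \theta^{2} + 3 \right)} + \frac{3 \log{\left(2 \theta^{2} + 3 \right)}}{4}, which equals G'(\theta).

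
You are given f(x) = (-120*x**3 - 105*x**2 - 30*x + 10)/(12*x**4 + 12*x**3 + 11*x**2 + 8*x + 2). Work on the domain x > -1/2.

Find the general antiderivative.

F(x) = (-20*x*log(3*x**2 + 2) - 10*log(3*x**2 + 2) - 5)/(4*x + 2) + C

A candidate is checked by its d/dx: the result must match f(x).
Check: d/dx[(-20*x*log(3*x**2 + 2) - 10*log(3*x**2 + 2) - 5)/(4*x + 2)] = (-120*x**3 - 105*x**2 - 30*x + 10)/(12*x**4 + 12*x**3 + 11*x**2 + 8*x + 2) = f(x).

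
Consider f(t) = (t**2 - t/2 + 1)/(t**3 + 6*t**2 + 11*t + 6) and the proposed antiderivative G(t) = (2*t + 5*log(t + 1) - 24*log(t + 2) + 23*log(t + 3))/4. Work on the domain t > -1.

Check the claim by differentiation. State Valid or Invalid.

d/dt[G] = (t**3 + 8*t**2 + 10*t + 8)/(2*t**3 + 12*t**2 + 22*t + 12)
d/dt[G] - f(t) = 1/2 != 0.

Invalid: d/dt[G] - f = 1/2, which is not 0.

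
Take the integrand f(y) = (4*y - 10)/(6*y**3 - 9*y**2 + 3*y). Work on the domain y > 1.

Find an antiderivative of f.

An antiderivative is F(y) = -10*log(y)/3 - 2*log(y - 1) + 16*log(y - 1/2)/3.

Factor the denominator (3*y*(y - 1)*(2*y - 1)) and decompose: f = 32/(3*(2*y - 1)) - 2/(y - 1) - 10/(3*y); each piece integrates to a log, atan, or power term.
Check: d/dy[-10*log(y)/3 - 2*log(y - 1) + 16*log(y - 1/2)/3] = (4*y - 10)/(6*y**3 - 9*y**2 + 3*y) = f(y).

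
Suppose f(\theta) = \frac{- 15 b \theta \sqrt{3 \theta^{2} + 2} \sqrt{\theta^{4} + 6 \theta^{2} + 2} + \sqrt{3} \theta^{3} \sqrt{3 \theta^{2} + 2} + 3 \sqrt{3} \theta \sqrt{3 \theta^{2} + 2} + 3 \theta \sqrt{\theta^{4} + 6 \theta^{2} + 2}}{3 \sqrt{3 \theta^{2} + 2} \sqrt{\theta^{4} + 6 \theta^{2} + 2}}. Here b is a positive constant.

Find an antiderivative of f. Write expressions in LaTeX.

An antiderivative F(\theta) passes only if d/d\theta[F] lands on f(\theta) exactly.
Check: d/d\theta[\frac{- 15 b \theta^{2} + 2 \sqrt{3 \theta^{2} + 2} + \sqrt{3} \sqrt{\theta^{4} + 6 \theta^{2} + 2}}{6}] = \frac{- 15 b \theta \sqrt{3 \theta^{2} + 2} \sqrt{\theta^{4} + 6 \theta^{2} + 2} + \sqrt{3} \theta^{3} \sqrt{3 \theta^{2} + 2} + 3 \sqrt{3} \theta \sqrt{3 \theta^{2} + 2} + 3 \theta \sqrt{\theta^{4} + 6 \theta^{2} + 2}}{3 \sqrt{3 \theta^{2} + 2} \sqrt{\theta^{4} + 6 \theta^{2} + 2}} = f(\theta).

An antiderivative is F(\theta) = \frac{- 15 b \theta^{2} + 2 \sqrt{3 \theta^{2} + 2} + \sqrt{3} \sqrt{\theta^{4} + 6 \theta^{2} + 2}}{6}.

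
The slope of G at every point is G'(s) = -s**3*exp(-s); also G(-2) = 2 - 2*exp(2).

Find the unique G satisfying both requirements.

G'(s) has the shape u'v + uv' for u = s**3 + 3*s**2 + 6*s + 6 and v = exp(-s) — it is the derivative of the product u*v.
A general antiderivative is (s**3 + 3*s**2 + 6*s + 6)*exp(-s) + C.
The condition gives C = 2 - 2*exp(2) - (-2*exp(2)) = 2.
So G(s) = s**3*exp(-s) + 3*s**2*exp(-s) + 6*s*exp(-s) + 2 + 6*exp(-s).
Check: d/ds[s**3*exp(-s) + 3*s**2*exp(-s) + 6*s*exp(-s) + 2 + 6*exp(-s)] = -s**3*exp(-s) = G'(s).

G(s) = s**3*exp(-s) + 3*s**2*exp(-s) + 6*s*exp(-s) + 2 + 6*exp(-s)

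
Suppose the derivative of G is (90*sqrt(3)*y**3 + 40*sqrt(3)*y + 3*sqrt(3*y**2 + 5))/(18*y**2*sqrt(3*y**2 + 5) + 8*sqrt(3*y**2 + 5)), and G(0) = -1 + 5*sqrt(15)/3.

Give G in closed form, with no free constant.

G(y) = sqrt(3)*(20*sqrt(3*y**2 + 5) + sqrt(3)*atan(3*y/2) - 4*sqrt(3))/12

The proposed G(y) is checked by its d/dy: the result must match the given G'(y).
A general antiderivative is 5*sqrt(y**2 + 5/3) + atan(3*y/2)/4 + C.
The condition gives C = -1 + 5*sqrt(15)/3 - (5*sqrt(15)/3) = -1.
So G(y) = sqrt(3)*(20*sqrt(3*y**2 + 5) + sqrt(3)*atan(3*y/2) - 4*sqrt(3))/12.
Check: d/dy[sqrt(3)*(20*sqrt(3*y**2 + 5) + sqrt(3)*atan(3*y/2) - 4*sqrt(3))/12] = (90*sqrt(3)*y**3 + 40*sqrt(3)*y + 3*sqrt(3*y**2 + 5))/(18*y**2*sqrt(3*y**2 + 5) + 8*sqrt(3*y**2 + 5)) = G'(y).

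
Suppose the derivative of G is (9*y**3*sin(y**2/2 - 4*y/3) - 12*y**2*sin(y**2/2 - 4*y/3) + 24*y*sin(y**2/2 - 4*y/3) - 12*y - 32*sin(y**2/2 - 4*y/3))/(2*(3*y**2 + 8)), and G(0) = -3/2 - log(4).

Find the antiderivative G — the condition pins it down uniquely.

A candidate passes only if d/dy[G] lands on the given G'(y) exactly.
A general antiderivative is -log(3*y**2/2 + 4) - 3*cos(y**2/2 - 4*y/3)/2 + C.
The condition gives C = -3/2 - log(4) - (-3/2 - log(4)) = 0.
So G(y) = -log(3*y**2/2 + 4) - 3*cos(y**2/2 - 4*y/3)/2.
Check: d/dy[-log(3*y**2/2 + 4) - 3*cos(y**2/2 - 4*y/3)/2] = (9*y**3*sin(y**2/2 - 4*y/3) - 12*y**2*sin(y**2/2 - 4*y/3) + 24*y*sin(y**2/2 - 4*y/3) - 12*y - 32*sin(y**2/2 - 4*y/3))/(6*y**2 + 16), which equals G'(y).

G(y) = -log(3*y**2/2 + 4) - 3*cos(y**2/2 - 4*y/3)/2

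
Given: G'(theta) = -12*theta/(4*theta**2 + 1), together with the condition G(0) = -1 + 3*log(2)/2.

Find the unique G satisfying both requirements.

G(theta) = (-3*log(2*theta**2 + 1/2) - 2)/2

The substitution u = 2*theta**2 + 1/2 works: G'(theta) is exactly (dG/du)*(du/dtheta) for that inner function.
A general antiderivative is -3*log(2*theta**2 + 1/2)/2 + C.
The condition gives C = -1 + 3*log(2)/2 - (3*log(2)/2) = -1.
So G(theta) = (-3*log(2*theta**2 + 1/2) - 2)/2.
Check: d/dtheta[(-3*log(2*theta**2 + 1/2) - 2)/2] = -12*theta/(4*theta**2 + 1) = G'(theta).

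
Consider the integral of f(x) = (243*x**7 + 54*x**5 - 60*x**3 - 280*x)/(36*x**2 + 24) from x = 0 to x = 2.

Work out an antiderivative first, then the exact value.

Antiderivative: F(x) = (-(2 - 9*x**2)**3 - 2592*log(2*x**2 + 4/3))/648; value = -4*log(28/3) + 4*log(4/3) + 182/3

An antiderivative F(x) passes only if d/dx[F] lands on f(x) exactly.
F(x) = (-(2 - 9*x**2)**3 - 2592*log(2*x**2 + 4/3))/648 is an antiderivative of f.
Check: d/dx[(-(2 - 9*x**2)**3 - 2592*log(2*x**2 + 4/3))/648] = (243*x**7 + 54*x**5 - 60*x**3 - 280*x)/(36*x**2 + 24) = f(x).
F(2) = 4913/81 - 4*log(28/3); F(0) = -4*log(4/3) - 1/81.
Integral = F(2) - F(0) = -4*log(28/3) + 4*log(4/3) + 182/3.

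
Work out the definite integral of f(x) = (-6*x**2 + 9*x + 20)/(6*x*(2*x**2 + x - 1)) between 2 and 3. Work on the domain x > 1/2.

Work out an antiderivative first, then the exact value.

Antiderivative: F(x) = -10*log(x)/3 + 23*log(x - 1/2)/9 + 5*log(x + 1)/18; value = -65*log(3)/18 - 23*log(3/2)/9 + 5*log(4)/18 + 10*log(2)/3 + 23*log(5/2)/9

Factor the denominator (6*x*(x + 1)*(2*x - 1)) and decompose: f = 46/(9*(2*x - 1)) + 5/(18*(x + 1)) - 10/(3*x); each piece integrates to a log, atan, or power term.
F(x) = -10*log(x)/3 + 23*log(x - 1/2)/9 + 5*log(x + 1)/18 is an antiderivative of f.
Check: d/dx[-10*log(x)/3 + 23*log(x - 1/2)/9 + 5*log(x + 1)/18] = (-6*x**2 + 9*x + 20)/(12*x**3 + 6*x**2 - 6*x), which equals f(x).
F(3) = -10*log(3)/3 + 5*log(4)/18 + 23*log(5/2)/9; F(2) = -10*log(2)/3 + 5*log(3)/18 + 23*log(3/2)/9.
Integral = F(3) - F(2) = -65*log(3)/18 - 23*log(3/2)/9 + 5*log(4)/18 + 10*log(2)/3 + 23*log(5/2)/9.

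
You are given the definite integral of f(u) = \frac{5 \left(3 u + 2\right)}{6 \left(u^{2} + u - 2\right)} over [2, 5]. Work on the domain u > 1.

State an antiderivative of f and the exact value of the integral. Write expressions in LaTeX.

Antiderivative: F(u) = \frac{5 \left(5 \log{\left(u - 1 \right)} + 4 \log{\left(u + 2 \right)}\right)}{18}; value = \frac{5 \log{\left(4 \right)}}{18} + \frac{10 \log{\left(7 \right)}}{9}

The denominator factors as 6 \left(u - 1\right) \left(u + 2\right); partial fractions split f into directly integrable pieces: \frac{10}{9 \left(u + 2\right)} + \frac{25}{18 \left(u - 1\right)}.
F(u) = \frac{5 \left(5 \log{\left(u - 1 \right)} + 4 \log{\left(u + 2 \right)}\right)}{18} is an antiderivative of f.
Check: d/du[\frac{5 \left(5 \log{\left(u - 1 \right)} + 4 \log{\left(u + 2 \right)}\right)}{18}] = \frac{15 u + 10}{6 u^{2} + 6 u - 12}, which equals f(u).
F(5) = \frac{25 \log{\left(4 \right)}}{18} + \frac{10 \log{\left(7 \right)}}{9}; F(2) = \frac{10 \log{\left(4 \right)}}{9}.
Integral = F(5) - F(2) = \frac{5 \log{\left(4 \right)}}{18} + \frac{10 \log{\left(7 \right)}}{9}.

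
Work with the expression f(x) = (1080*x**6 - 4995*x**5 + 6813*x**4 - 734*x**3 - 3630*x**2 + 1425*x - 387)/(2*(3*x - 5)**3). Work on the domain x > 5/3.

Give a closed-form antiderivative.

A candidate is checked by its d/dx: the result must match f(x).
Check: d/dx[5*x**4 + 5*x**3/2 - 3*x**2/2 + 3*x/2 + 1/(9*x**2 - 30*x + 25)] = (1080*x**6 - 4995*x**5 + 6813*x**4 - 734*x**3 - 3630*x**2 + 1425*x - 387)/(54*x**3 - 270*x**2 + 450*x - 250), which equals f(x).

An antiderivative is F(x) = 5*x**4 + 5*x**3/2 - 3*x**2/2 + 3*x/2 + 1/(9*x**2 - 30*x + 25).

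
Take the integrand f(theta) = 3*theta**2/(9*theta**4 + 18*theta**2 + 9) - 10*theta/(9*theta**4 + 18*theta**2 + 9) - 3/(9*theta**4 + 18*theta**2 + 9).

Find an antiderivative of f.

f has the shape u'v + uv' for u = 1/(3*theta**2 + 3) and v = 5/3 - theta — it is the derivative of the product u*v.
Check: d/dtheta[-(3*theta - 5)/(9*(theta**2 + 1))] = (3*theta**2 - 10*theta - 3)/(9*theta**4 + 18*theta**2 + 9), which equals f(theta).

An antiderivative is F(theta) = -(3*theta - 5)/(9*(theta**2 + 1)).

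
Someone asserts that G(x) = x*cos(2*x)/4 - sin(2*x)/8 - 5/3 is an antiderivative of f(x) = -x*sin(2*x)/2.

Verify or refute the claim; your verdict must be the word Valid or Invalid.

d/dx[G] = -x*sin(2*x)/2
This equals f(x) exactly, so the claim holds.

Valid: G'(x) = f(x).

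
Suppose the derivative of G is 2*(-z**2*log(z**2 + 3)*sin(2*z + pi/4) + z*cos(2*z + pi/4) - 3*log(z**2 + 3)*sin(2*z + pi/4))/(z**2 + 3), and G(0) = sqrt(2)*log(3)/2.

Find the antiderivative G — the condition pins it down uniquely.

G(z) = log(z**2 + 3)*cos(2*z + pi/4)

Recognize the product-rule pattern: G'(z) = u'v + uv' with u = cos(2*z + pi/4), v = log(z**2 + 3), so integration by parts undoes it.
A general antiderivative is log(z**2 + 3)*cos(2*z + pi/4) + C.
The condition gives C = sqrt(2)*log(3)/2 - (sqrt(2)*log(3)/2) = 0.
So G(z) = log(z**2 + 3)*cos(2*z + pi/4).
Check: d/dz[log(z**2 + 3)*cos(2*z + pi/4)] = (-2*z**2*log(z**2 + 3)*sin(2*z + pi/4) + 2*z*cos(2*z + pi/4) - 6*log(z**2 + 3)*sin(2*z + pi/4))/(z**2 + 3), which equals G'(z).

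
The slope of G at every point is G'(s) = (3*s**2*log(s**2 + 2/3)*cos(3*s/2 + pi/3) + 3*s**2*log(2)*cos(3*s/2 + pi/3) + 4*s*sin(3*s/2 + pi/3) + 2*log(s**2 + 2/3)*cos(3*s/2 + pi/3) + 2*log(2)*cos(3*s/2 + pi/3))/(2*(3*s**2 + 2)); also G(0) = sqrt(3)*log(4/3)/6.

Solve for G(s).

G(s) = log(s**2 + 2/3)*sin(3*s/2 + pi/3)/3 + log(2)*sin(3*s/2 + pi/3)/3

G'(s) has the shape u'v + uv' for u = log(2*s**2 + 4/3)/3 and v = sin(3*s/2 + pi/3) — it is the derivative of the product u*v.
A general antiderivative is log(2*s**2 + 4/3)*sin(3*s/2 + pi/3)/3 + C.
The condition gives C = sqrt(3)*log(4/3)/6 - (sqrt(3)*log(4/3)/6) = 0.
So G(s) = log(s**2 + 2/3)*sin(3*s/2 + pi/3)/3 + log(2)*sin(3*s/2 + pi/3)/3.
Check: d/ds[log(s**2 + 2/3)*sin(3*s/2 + pi/3)/3 + log(2)*sin(3*s/2 + pi/3)/3] = (3*s**2*log(s**2 + 2/3)*cos(3*s/2 + pi/3) + 3*s**2*log(2)*cos(3*s/2 + pi/3) + 4*s*sin(3*s/2 + pi/3) + 2*log(s**2 + 2/3)*cos(3*s/2 + pi/3) + 2*log(2)*cos(3*s/2 + pi/3))/(6*s**2 + 4), which equals G'(s).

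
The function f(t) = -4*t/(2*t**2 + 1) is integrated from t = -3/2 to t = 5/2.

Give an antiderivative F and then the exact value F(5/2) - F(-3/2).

The substitution u = 3*t**2 + 3/2 works: f is exactly (dF/du)*(du/dt) for that inner function.
F(t) = -log(3*t**2 + 3/2) is an antiderivative of f.
Check: d/dt[-log(3*t**2 + 3/2)] = -4*t/(2*t**2 + 1) = f(t).
F(5/2) = -log(81/4); F(-3/2) = -log(33/4).
Integral = F(5/2) - F(-3/2) = -log(81/4) + log(33/4).

Antiderivative: F(t) = -log(3*t**2 + 3/2); value = -log(81/4) + log(33/4)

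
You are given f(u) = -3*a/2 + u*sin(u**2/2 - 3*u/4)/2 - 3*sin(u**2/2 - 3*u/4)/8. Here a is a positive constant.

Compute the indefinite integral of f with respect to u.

Integrate term by term and add the pieces.
Check: d/du[-(3*a*u + cos(u**2/2 - 3*u/4))/2] = -3*a/2 + u*sin(u**2/2 - 3*u/4)/2 - 3*sin(u**2/2 - 3*u/4)/8 = f(u).

F(u) = -(3*a*u + cos(u**2/2 - 3*u/4))/2 + C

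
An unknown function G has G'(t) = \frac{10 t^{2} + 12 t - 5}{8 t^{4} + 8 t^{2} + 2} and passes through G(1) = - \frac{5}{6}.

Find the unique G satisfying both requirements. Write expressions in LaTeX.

G(t) = \frac{2 t^{2} - 5 t - 2}{2 \left(2 t^{2} + 1\right)}

Recognize the product-rule pattern: G'(t) = u'v + uv' with u = \frac{1}{2 t^{2} + 1}, v = - \frac{5 t}{2} - \frac{3}{2}, so integration by parts undoes it.
A general antiderivative is \frac{- \frac{5 t}{2} - \frac{3}{2}}{2 t^{2} + 1} + C.
The condition gives C = - \frac{5}{6} - (- \frac{4}{3}) = \frac{1}{2}.
So G(t) = \frac{2 t^{2} - 5 t - 2}{2 \left(2 t^{2} + 1\right)}.
Check: d/dt[\frac{2 t^{2} - 5 t - 2}{2 \left(2 t^{2} + 1\right)}] = \frac{10 t^{2} + 12 t - 5}{8 t^{4} + 8 t^{2} + 2} = G'(t).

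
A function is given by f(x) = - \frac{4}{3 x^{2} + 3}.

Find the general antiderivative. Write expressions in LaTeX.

F(x) = - \frac{4 \operatorname{atan}{\left(x \right)}}{3} + C

Check any antiderivative F(x) by computing F'(x) and comparing it with f(x).
Check: d/dx[- \frac{4 \operatorname{atan}{\left(x \right)}}{3}] = - \frac{4}{3 x^{2} + 3} = f(x).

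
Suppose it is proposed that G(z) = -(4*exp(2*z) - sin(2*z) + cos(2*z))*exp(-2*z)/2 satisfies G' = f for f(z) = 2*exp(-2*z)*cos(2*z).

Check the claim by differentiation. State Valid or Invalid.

Valid. The derivative of G reproduces f.

d/dz[G] = 2*exp(-2*z)*cos(2*z)
This equals f(z) exactly, so the claim holds.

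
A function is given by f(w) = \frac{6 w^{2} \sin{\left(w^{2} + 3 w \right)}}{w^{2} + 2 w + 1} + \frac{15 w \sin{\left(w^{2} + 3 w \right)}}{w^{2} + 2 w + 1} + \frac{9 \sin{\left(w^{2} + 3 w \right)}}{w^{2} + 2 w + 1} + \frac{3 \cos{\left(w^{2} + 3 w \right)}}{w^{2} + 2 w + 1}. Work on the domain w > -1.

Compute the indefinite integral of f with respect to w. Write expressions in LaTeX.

f has the shape u'v + uv' for u = - \frac{6}{2 w + 2} and v = \cos{\left(w^{2} + 3 w \right)} — it is the derivative of the product u*v.
Check: d/dw[- \frac{6 \cos{\left(w^{2} + 3 w \right)}}{2 w + 2}] = \frac{6 w^{2} \sin{\left(w^{2} + 3 w \right)} + 15 w \sin{\left(w^{2} + 3 w \right)} + 9 \sin{\left(w^{2} + 3 w \right)} + 3 \cos{\left(w^{2} + 3 w \right)}}{w^{2} + 2 w + 1}, which equals f(w).

F(w) = - \frac{6 \cos{\left(w^{2} + 3 w \right)}}{2 w + 2} + C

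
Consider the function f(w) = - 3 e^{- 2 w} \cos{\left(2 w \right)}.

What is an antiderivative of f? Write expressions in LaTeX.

An antiderivative is F(w) = \frac{3 \left(- \sin{\left(2 w \right)} + \cos{\left(2 w \right)}\right) e^{- 2 w}}{4}.

Check any antiderivative F(w) by computing F'(w) and comparing it with f(w).
Check: d/dw[\frac{3 \left(- \sin{\left(2 w \right)} + \cos{\left(2 w \right)}\right) e^{- 2 w}}{4}] = - 3 e^{- 2 w} \cos{\left(2 w \right)} = f(w).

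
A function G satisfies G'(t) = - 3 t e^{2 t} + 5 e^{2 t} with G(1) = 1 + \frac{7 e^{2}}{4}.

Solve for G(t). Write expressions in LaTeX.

G'(t) has the shape u'v + uv' for u = \frac{13}{4} - \frac{3 t}{2} and v = e^{2 t} — it is the derivative of the product u*v.
A general antiderivative is \frac{\left(13 - 6 t\right) e^{2 t}}{4} + C.
The condition gives C = 1 + \frac{7 e^{2}}{4} - (\frac{7 e^{2}}{4}) = 1.
So G(t) = - \frac{6 t e^{2 t} - 13 e^{2 t} - 4}{4}.
Check: d/dt[- \frac{6 t e^{2 t} - 13 e^{2 t} - 4}{4}] = - 3 t e^{2 t} + 5 e^{2 t} = G'(t).

G(t) = - \frac{6 t e^{2 t} - 13 e^{2 t} - 4}{4}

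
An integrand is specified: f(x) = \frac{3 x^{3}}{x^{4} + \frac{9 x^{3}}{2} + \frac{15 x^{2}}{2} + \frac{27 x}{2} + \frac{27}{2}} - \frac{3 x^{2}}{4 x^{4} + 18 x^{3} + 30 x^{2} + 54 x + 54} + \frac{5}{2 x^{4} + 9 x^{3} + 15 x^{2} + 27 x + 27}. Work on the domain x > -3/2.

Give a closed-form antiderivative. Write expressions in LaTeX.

The denominator factors as 2 \left(x + 3\right) \left(2 x + 3\right) \left(x^{2} + 3\right); partial fractions split f into directly integrable pieces: - \frac{93 x + 305}{168 \left(x^{2} + 3\right)} - \frac{149}{63 \left(2 x + 3\right)} + \frac{341}{72 \left(x + 3\right)}.
Check: d/dx[- \frac{149 \log{\left(x + \frac{3}{2} \right)}}{126} + \frac{341 \log{\left(x + 3 \right)}}{72} - \frac{31 \log{\left(x^{2} + 3 \right)}}{112} - \frac{305 \sqrt{3} \operatorname{atan}{\left(\frac{\sqrt{3} x}{3} \right)}}{504}] = \frac{12 x^{3} - 3 x^{2} + 10}{4 x^{4} + 18 x^{3} + 30 x^{2} + 54 x + 54}, which equals f(x).

An antiderivative is F(x) = - \frac{149 \log{\left(x + \frac{3}{2} \right)}}{126} + \frac{341 \log{\left(x + 3 \right)}}{72} - \frac{31 \log{\left(x^{2} + 3 \right)}}{112} - \frac{305 \sqrt{3} \operatorname{atan}{\left(\frac{\sqrt{3} x}{3} \right)}}{504}.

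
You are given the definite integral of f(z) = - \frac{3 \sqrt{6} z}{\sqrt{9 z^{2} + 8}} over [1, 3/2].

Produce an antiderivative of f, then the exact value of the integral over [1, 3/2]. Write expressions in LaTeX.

Antiderivative: F(z) = - 2 \sqrt{\frac{3 z^{2}}{2} + \frac{4}{3}}; value = - \frac{\sqrt{678}}{6} + \frac{\sqrt{102}}{3}

The substitution u = \frac{3 z^{2}}{2} + \frac{4}{3} works: f is exactly (dF/du)*(du/dz) for that inner function.
F(z) = - 2 \sqrt{\frac{3 z^{2}}{2} + \frac{4}{3}} is an antiderivative of f.
Check: d/dz[- 2 \sqrt{\frac{3 z^{2}}{2} + \frac{4}{3}}] = - \frac{3 \sqrt{6} z}{\sqrt{9 z^{2} + 8}} = f(z).
F(3/2) = - \frac{\sqrt{678}}{6}; F(1) = - \frac{\sqrt{102}}{3}.
Integral = F(3/2) - F(1) = - \frac{\sqrt{678}}{6} + \frac{\sqrt{102}}{3}.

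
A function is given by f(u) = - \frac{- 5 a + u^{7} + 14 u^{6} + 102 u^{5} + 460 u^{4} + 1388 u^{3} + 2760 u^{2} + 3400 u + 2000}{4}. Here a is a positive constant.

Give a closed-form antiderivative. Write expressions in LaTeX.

An antiderivative is F(u) = \frac{5 a u}{4} - \frac{u^{8}}{32} - \frac{u^{7}}{2} - \frac{17 u^{6}}{4} - 23 u^{5} - \frac{347 u^{4}}{4} - 230 u^{3} - 425 u^{2} - 500 u.

Differentiate the proposed F(u) back; it has to land on f(u) exactly.
Check: d/du[\frac{5 a u}{4} - \frac{u^{8}}{32} - \frac{u^{7}}{2} - \frac{17 u^{6}}{4} - 23 u^{5} - \frac{347 u^{4}}{4} - 230 u^{3} - 425 u^{2} - 500 u] = \frac{5 a}{4} - \frac{u^{7}}{4} - \frac{7 u^{6}}{2} - \frac{51 u^{5}}{2} - 115 u^{4} - 347 u^{3} - 690 u^{2} - 850 u - 500, which equals f(u).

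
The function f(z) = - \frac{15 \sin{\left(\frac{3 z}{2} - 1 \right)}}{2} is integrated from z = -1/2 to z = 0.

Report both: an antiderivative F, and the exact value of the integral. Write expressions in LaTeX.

Antiderivative: F(z) = 5 \cos{\left(\frac{3 z}{2} - 1 \right)}; value = - 5 \cos{\left(\frac{7}{4} \right)} + 5 \cos{\left(1 \right)}

Since d/dz undoes antidifferentiation here, F'(z) = f(z) is required of F(z).
F(z) = 5 \cos{\left(\frac{3 z}{2} - 1 \right)} is an antiderivative of f.
Check: d/dz[5 \cos{\left(\frac{3 z}{2} - 1 \right)}] = - \frac{15 \sin{\left(\frac{3 z}{2} - 1 \right)}}{2} = f(z).
F(0) = 5 \cos{\left(1 \right)}; F(-1/2) = 5 \cos{\left(\frac{7}{4} \right)}.
Integral = F(0) - F(-1/2) = - 5 \cos{\left(\frac{7}{4} \right)} + 5 \cos{\left(1 \right)}.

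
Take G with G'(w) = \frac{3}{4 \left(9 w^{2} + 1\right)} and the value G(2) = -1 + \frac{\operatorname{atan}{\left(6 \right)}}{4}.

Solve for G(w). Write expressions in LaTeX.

G(w) = \frac{\operatorname{atan}{\left(3 w \right)}}{4} - 1

Recover the given G'(w) by differentiating a candidate G(w); any mismatch rules it out.
A general antiderivative is \frac{\operatorname{atan}{\left(3 w \right)}}{4} + C.
The condition gives C = -1 + \frac{\operatorname{atan}{\left(6 \right)}}{4} - (\frac{\operatorname{atan}{\left(6 \right)}}{4}) = -1.
So G(w) = \frac{\operatorname{atan}{\left(3 w \right)}}{4} - 1.
Check: d/dw[\frac{\operatorname{atan}{\left(3 w \right)}}{4} - 1] = \frac{3}{36 w^{2} + 4}, which equals G'(w).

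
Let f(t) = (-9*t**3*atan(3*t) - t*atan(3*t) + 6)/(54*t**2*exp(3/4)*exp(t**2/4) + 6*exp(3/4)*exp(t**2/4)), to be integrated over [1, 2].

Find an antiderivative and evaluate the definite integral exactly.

Antiderivative: F(t) = exp(-3/4)*exp(-t**2/4)*atan(3*t)/3; value = -exp(-1)*atan(3)/3 + exp(-7/4)*atan(6)/3

Recognize the product-rule pattern: f = u'v + uv' with u = atan(3*t)/3, v = exp(-t**2/4 - 3/4), so integration by parts undoes it.
F(t) = exp(-3/4)*exp(-t**2/4)*atan(3*t)/3 is an antiderivative of f.
Check: d/dt[exp(-3/4)*exp(-t**2/4)*atan(3*t)/3] = (-9*t**3*atan(3*t) - t*atan(3*t) + 6)/(54*t**2*exp(3/4)*exp(t**2/4) + 6*exp(3/4)*exp(t**2/4)) = f(t).
F(2) = exp(-7/4)*atan(6)/3; F(1) = exp(-1)*atan(3)/3.
Integral = F(2) - F(1) = -exp(-1)*atan(3)/3 + exp(-7/4)*atan(6)/3.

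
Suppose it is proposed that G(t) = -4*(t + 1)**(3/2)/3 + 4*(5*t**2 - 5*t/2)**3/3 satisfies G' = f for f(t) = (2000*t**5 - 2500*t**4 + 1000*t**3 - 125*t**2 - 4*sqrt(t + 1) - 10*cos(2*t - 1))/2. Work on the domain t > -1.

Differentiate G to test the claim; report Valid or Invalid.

Invalid: d/dt[G] - f = 5*cos(2*t - 1), which is not 0.

d/dt[G] = 1000*t**5 - 1250*t**4 + 500*t**3 - 125*t**2/2 - 2*sqrt(t + 1)
d/dt[G] - f(t) = 5*cos(2*t - 1) != 0.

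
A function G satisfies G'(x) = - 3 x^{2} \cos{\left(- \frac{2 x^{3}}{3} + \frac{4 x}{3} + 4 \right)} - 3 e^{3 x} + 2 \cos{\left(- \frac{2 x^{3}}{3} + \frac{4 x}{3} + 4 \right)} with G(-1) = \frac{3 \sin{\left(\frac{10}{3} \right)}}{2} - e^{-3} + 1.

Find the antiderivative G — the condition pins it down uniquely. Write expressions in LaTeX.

G(x) = - e^{3 x} + \frac{3 \sin{\left(- \frac{2 x^{3}}{3} + \frac{4 x}{3} + 4 \right)}}{2} + 1

The integrand splits into summands that can be handled one at a time.
A general antiderivative is - e^{3 x} + \frac{3 \sin{\left(- \frac{2 x^{3}}{3} + \frac{4 x}{3} + 4 \right)}}{2} + C.
The condition gives C = \frac{3 \sin{\left(\frac{10}{3} \right)}}{2} - e^{-3} + 1 - (\frac{3 \sin{\left(\frac{10}{3} \right)}}{2} - e^{-3}) = 1.
So G(x) = - e^{3 x} + \frac{3 \sin{\left(- \frac{2 x^{3}}{3} + \frac{4 x}{3} + 4 \right)}}{2} + 1.
Check: d/dx[- e^{3 x} + \frac{3 \sin{\left(- \frac{2 x^{3}}{3} + \frac{4 x}{3} + 4 \right)}}{2} + 1] = - 3 x^{2} \cos{\left(- \frac{2 x^{3}}{3} + \frac{4 x}{3} + 4 \right)} - 3 e^{3 x} + 2 \cos{\left(- \frac{2 x^{3}}{3} + \frac{4 x}{3} + 4 \right)} = G'(x).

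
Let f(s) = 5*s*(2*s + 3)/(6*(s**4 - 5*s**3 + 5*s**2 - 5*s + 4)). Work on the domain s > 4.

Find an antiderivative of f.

Factor the denominator (6*(s - 4)*(s - 1)*(s**2 + 1)) and decompose: f = -5*(s + 21)/(204*(s**2 + 1)) - 25/(36*(s - 1)) + 110/(153*(s - 4)); each piece integrates to a log, atan, or power term.
Check: d/ds[5*(176*log(s - 4) - 170*log(s - 1) - 3*log(s**2 + 1) - 126*atan(s))/1224] = (10*s**2 + 15*s)/(6*s**4 - 30*s**3 + 30*s**2 - 30*s + 24), which equals f(s).

An antiderivative is F(s) = 5*(176*log(s - 4) - 170*log(s - 1) - 3*log(s**2 + 1) - 126*atan(s))/1224.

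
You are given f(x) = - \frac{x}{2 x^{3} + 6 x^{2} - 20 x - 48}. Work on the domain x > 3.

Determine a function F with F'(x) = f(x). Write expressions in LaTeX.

An antiderivative is F(x) = - \frac{3 \log{\left(x - 3 \right)}}{70} - \frac{\log{\left(x + 2 \right)}}{10} + \frac{\log{\left(x + 4 \right)}}{7}.

The denominator factors as 2 \left(x - 3\right) \left(x + 2\right) \left(x + 4\right); partial fractions split f into directly integrable pieces: \frac{1}{7 \left(x + 4\right)} - \frac{1}{10 \left(x + 2\right)} - \frac{3}{70 \left(x - 3\right)}.
Check: d/dx[- \frac{3 \log{\left(x - 3 \right)}}{70} - \frac{\log{\left(x + 2 \right)}}{10} + \frac{\log{\left(x + 4 \right)}}{7}] = - \frac{x}{2 x^{3} + 6 x^{2} - 20 x - 48} = f(x).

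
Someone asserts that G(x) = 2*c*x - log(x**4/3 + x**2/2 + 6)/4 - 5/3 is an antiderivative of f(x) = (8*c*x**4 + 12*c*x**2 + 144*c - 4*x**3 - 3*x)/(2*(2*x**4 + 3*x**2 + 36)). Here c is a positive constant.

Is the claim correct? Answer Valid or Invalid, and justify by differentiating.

Valid - differentiating G returns exactly f.

d/dx[G] = (8*c*x**4 + 12*c*x**2 + 144*c - 4*x**3 - 3*x)/(4*x**4 + 6*x**2 + 72)
This equals f(x) exactly, so the claim holds.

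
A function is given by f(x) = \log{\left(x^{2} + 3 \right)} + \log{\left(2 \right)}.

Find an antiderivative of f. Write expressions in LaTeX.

An antiderivative is F(x) = x \log{\left(x^{2} + 3 \right)} - 2 x + x \log{\left(2 \right)} + 2 \sqrt{3} \operatorname{atan}{\left(\frac{\sqrt{3} x}{3} \right)}.

Recover f(x) by differentiating a candidate F(x); any mismatch rules it out.
Check: d/dx[x \log{\left(x^{2} + 3 \right)} - 2 x + x \log{\left(2 \right)} + 2 \sqrt{3} \operatorname{atan}{\left(\frac{\sqrt{3} x}{3} \right)}] = \log{\left(x^{2} + 3 \right)} + \log{\left(2 \right)} = f(x).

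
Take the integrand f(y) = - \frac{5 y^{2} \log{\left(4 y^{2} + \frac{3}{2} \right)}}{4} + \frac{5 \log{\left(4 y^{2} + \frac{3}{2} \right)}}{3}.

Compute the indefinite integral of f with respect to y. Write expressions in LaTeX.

The integrand splits into summands that can be handled one at a time.
Check: d/dy[\frac{5 \left(32 y^{3} + 48 y \left(4 - y^{2}\right) \log{\left(4 y^{2} + \frac{3}{2} \right)} - 420 y + 105 \sqrt{6} \operatorname{atan}{\left(\frac{2 \sqrt{6} y}{3} \right)}\right)}{576}] = - \frac{5 y^{2} \log{\left(4 y^{2} + \frac{3}{2} \right)}}{4} + \frac{5 \log{\left(4 y^{2} + \frac{3}{2} \right)}}{3} = f(y).

F(y) = \frac{5 \left(32 y^{3} + 48 y \left(4 - y^{2}\right) \log{\left(4 y^{2} + \frac{3}{2} \right)} - 420 y + 105 \sqrt{6} \operatorname{atan}{\left(\frac{2 \sqrt{6} y}{3} \right)}\right)}{576} + C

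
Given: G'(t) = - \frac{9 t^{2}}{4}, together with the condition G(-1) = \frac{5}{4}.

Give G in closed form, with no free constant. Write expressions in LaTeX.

A candidate passes only if d/dt[G] lands on the given G'(t) exactly.
A general antiderivative is - \frac{3 t^{3}}{4} + C.
The condition gives C = \frac{5}{4} - (\frac{3}{4}) = \frac{1}{2}.
So G(t) = \frac{1}{2} - \frac{3 t^{3}}{4}.
Check: d/dt[\frac{1}{2} - \frac{3 t^{3}}{4}] = - \frac{9 t^{2}}{4} = G'(t).

G(t) = \frac{1}{2} - \frac{3 t^{3}}{4}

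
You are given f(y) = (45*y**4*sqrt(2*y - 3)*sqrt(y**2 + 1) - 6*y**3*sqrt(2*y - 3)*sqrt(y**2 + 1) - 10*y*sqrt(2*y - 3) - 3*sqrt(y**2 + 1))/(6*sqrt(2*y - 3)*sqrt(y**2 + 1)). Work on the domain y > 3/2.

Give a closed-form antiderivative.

An antiderivative is F(y) = 3*y**5/2 - y**4/4 - sqrt(2*y - 3)/2 - 5*sqrt(y**2 + 1)/3.

A candidate is checked by its d/dy: the result must match f(y).
Check: d/dy[3*y**5/2 - y**4/4 - sqrt(2*y - 3)/2 - 5*sqrt(y**2 + 1)/3] = (45*y**4*sqrt(2*y - 3)*sqrt(y**2 + 1) - 6*y**3*sqrt(2*y - 3)*sqrt(y**2 + 1) - 10*y*sqrt(2*y - 3) - 3*sqrt(y**2 + 1))/(6*sqrt(2*y - 3)*sqrt(y**2 + 1)) = f(y).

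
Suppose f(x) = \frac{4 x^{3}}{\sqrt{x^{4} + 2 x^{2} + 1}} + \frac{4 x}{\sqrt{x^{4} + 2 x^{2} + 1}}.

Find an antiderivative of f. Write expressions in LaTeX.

An antiderivative is F(x) = 2 \sqrt{x^{4} + 2 x^{2} + 1}.

f matches the chain-rule pattern g'(h)*h' with inner function h(x) = x^{4} + 2 x^{2} + 1; substituting u = h(x) collapses the integral.
Check: d/dx[2 \sqrt{x^{4} + 2 x^{2} + 1}] = \frac{4 x^{3} + 4 x}{\sqrt{x^{4} + 2 x^{2} + 1}}, which equals f(x).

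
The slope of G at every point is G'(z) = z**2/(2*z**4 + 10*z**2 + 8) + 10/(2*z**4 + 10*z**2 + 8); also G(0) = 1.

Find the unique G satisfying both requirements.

Integrate term by term and add the pieces.
A general antiderivative is -atan(z/2)/2 + 3*atan(z)/2 + C.
The condition gives C = 1 - (0) = 1.
So G(z) = (-atan(z/2) + 3*atan(z) + 2)/2.
Check: d/dz[(-atan(z/2) + 3*atan(z) + 2)/2] = (z**2 + 10)/(2*z**4 + 10*z**2 + 8), which equals G'(z).

G(z) = (-atan(z/2) + 3*atan(z) + 2)/2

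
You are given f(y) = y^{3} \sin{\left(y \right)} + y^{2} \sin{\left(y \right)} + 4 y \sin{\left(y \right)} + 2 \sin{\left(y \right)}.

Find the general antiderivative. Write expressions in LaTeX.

The integrand splits into summands that can be handled one at a time.
Check: d/dy[- y^{3} \cos{\left(y \right)} + 3 y^{2} \sin{\left(y \right)} - y^{2} \cos{\left(y \right)} + 2 y \sin{\left(y \right)} + 2 y \cos{\left(y \right)} - 2 \sin{\left(y \right)}] = y^{3} \sin{\left(y \right)} + y^{2} \sin{\left(y \right)} + 4 y \sin{\left(y \right)} + 2 \sin{\left(y \right)} = f(y).

F(y) = - y^{3} \cos{\left(y \right)} + 3 y^{2} \sin{\left(y \right)} - y^{2} \cos{\left(y \right)} + 2 y \sin{\left(y \right)} + 2 y \cos{\left(y \right)} - 2 \sin{\left(y \right)} + C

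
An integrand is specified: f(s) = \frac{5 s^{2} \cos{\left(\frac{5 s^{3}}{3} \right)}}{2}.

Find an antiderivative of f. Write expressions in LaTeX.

An antiderivative is F(s) = \frac{\sin{\left(\frac{5 s^{3}}{3} \right)}}{2}.

The substitution u = \frac{5 s^{3}}{3} works: f is exactly (dF/du)*(du/ds) for that inner function.
Check: d/ds[\frac{\sin{\left(\frac{5 s^{3}}{3} \right)}}{2}] = \frac{5 s^{2} \cos{\left(\frac{5 s^{3}}{3} \right)}}{2} = f(s).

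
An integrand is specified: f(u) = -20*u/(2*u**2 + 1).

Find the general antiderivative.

The substitution w = u**2 + 1/2 works: f is exactly (dF/dw)*(dw/du) for that inner function.
Check: d/du[-5*log(u**2 + 1/2)] = -20*u/(2*u**2 + 1) = f(u).

F(u) = -5*log(u**2 + 1/2) + C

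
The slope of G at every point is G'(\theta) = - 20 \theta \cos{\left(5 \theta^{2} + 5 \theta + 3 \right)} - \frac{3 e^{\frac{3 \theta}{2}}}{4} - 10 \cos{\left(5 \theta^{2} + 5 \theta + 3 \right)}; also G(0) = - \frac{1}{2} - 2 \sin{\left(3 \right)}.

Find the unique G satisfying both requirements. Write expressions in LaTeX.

Integrate term by term and add the pieces.
A general antiderivative is - \frac{e^{\frac{3 \theta}{2}}}{2} - 2 \sin{\left(5 \theta^{2} + 5 \theta + 3 \right)} + C.
The condition gives C = - \frac{1}{2} - 2 \sin{\left(3 \right)} - (- \frac{1}{2} - 2 \sin{\left(3 \right)}) = 0.
So G(\theta) = - \frac{e^{\frac{3 \theta}{2}}}{2} - 2 \sin{\left(5 \theta^{2} + 5 \theta + 3 \right)}.
Check: d/d\theta[- \frac{e^{\frac{3 \theta}{2}}}{2} - 2 \sin{\left(5 \theta^{2} + 5 \theta + 3 \right)}] = - 20 \theta \cos{\left(5 \theta^{2} + 5 \theta + 3 \right)} - \frac{3 e^{\frac{3 \theta}{2}}}{4} - 10 \cos{\left(5 \theta^{2} + 5 \theta + 3 \right)} = G'(\theta).

G(\theta) = - \frac{e^{\frac{3 \theta}{2}}}{2} - 2 \sin{\left(5 \theta^{2} + 5 \theta + 3 \right)}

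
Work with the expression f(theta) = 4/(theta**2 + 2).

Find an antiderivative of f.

An antiderivative is F(theta) = 2*sqrt(2)*atan(sqrt(2)*theta/2).

Recover f(theta) by differentiating a candidate F(theta); any mismatch rules it out.
Check: d/dtheta[2*sqrt(2)*atan(sqrt(2)*theta/2)] = 4/(theta**2 + 2) = f(theta).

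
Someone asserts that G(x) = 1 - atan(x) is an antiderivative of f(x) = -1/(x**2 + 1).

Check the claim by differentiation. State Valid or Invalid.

Valid - differentiating G returns exactly f.

d/dx[G] = -1/(x**2 + 1)
This equals f(x) exactly, so the claim holds.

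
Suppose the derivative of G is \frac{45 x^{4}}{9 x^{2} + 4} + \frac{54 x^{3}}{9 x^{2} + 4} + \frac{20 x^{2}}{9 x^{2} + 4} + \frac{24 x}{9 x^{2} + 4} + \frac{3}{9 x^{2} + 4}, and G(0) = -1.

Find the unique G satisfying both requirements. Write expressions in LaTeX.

G(x) = \frac{10 x^{3} + 18 x^{2} + 3 \operatorname{atan}{\left(\frac{3 x}{2} \right)} - 6}{6}

The integrand splits into summands that can be handled one at a time.
A general antiderivative is \frac{5 x^{3}}{3} + 3 x^{2} + \frac{\operatorname{atan}{\left(\frac{3 x}{2} \right)}}{2} + C.
The condition gives C = -1 - (0) = -1.
So G(x) = \frac{10 x^{3} + 18 x^{2} + 3 \operatorname{atan}{\left(\frac{3 x}{2} \right)} - 6}{6}.
Check: d/dx[\frac{10 x^{3} + 18 x^{2} + 3 \operatorname{atan}{\left(\frac{3 x}{2} \right)} - 6}{6}] = \frac{45 x^{4} + 54 x^{3} + 20 x^{2} + 24 x + 3}{9 x^{2} + 4}, which equals G'(x).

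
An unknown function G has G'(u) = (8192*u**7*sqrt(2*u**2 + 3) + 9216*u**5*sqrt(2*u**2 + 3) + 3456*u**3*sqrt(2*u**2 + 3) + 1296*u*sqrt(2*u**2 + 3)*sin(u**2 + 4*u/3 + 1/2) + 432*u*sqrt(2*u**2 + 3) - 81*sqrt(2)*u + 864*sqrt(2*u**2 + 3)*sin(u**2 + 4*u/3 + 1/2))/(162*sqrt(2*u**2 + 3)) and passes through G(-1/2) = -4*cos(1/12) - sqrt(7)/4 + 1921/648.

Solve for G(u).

G(u) = 512*u**8/81 + 256*u**6/27 + 16*u**4/3 + 4*u**2/3 - sqrt(u**2 + 3/2)/2 - 4*cos(u**2 + 4*u/3 + 1/2) + 17/8

Any candidate G(u) must reproduce the stated G'(u) exactly.
A general antiderivative is -sqrt(u**2 + 3/2)/2 + 2*(4*u**2/3 + 1/2)**4 - 4*cos(u**2 + 4*u/3 + 1/2) + C.
The condition gives C = -4*cos(1/12) - sqrt(7)/4 + 1921/648 - (-4*cos(1/12) - sqrt(7)/4 + 625/648) = 2.
So G(u) = 512*u**8/81 + 256*u**6/27 + 16*u**4/3 + 4*u**2/3 - sqrt(u**2 + 3/2)/2 - 4*cos(u**2 + 4*u/3 + 1/2) + 17/8.
Check: d/du[512*u**8/81 + 256*u**6/27 + 16*u**4/3 + 4*u**2/3 - sqrt(u**2 + 3/2)/2 - 4*cos(u**2 + 4*u/3 + 1/2) + 17/8] = (8192*u**7*sqrt(2*u**2 + 3) + 9216*u**5*sqrt(2*u**2 + 3) + 3456*u**3*sqrt(2*u**2 + 3) + 1296*u*sqrt(2*u**2 + 3)*sin(u**2 + 4*u/3 + 1/2) + 432*u*sqrt(2*u**2 + 3) - 81*sqrt(2)*u + 864*sqrt(2*u**2 + 3)*sin(u**2 + 4*u/3 + 1/2))/(162*sqrt(2*u**2 + 3)) = G'(u).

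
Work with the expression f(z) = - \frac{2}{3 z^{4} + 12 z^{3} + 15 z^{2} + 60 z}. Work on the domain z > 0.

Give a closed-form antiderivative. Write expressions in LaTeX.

An antiderivative is F(z) = \frac{- 21 \log{\left(z \right)} + 5 \log{\left(z + 4 \right)} + 8 \log{\left(z^{2} + 5 \right)} + 4 \sqrt{5} \operatorname{atan}{\left(\frac{\sqrt{5} z}{5} \right)}}{630}.

Factor the denominator (3 z \left(z + 4\right) \left(z^{2} + 5\right)) and decompose: f = \frac{2 \left(4 z + 5\right)}{315 \left(z^{2} + 5\right)} + \frac{1}{126 \left(z + 4\right)} - \frac{1}{30 z}; each piece integrates to a log, atan, or power term.
Check: d/dz[\frac{- 21 \log{\left(z \right)} + 5 \log{\left(z + 4 \right)} + 8 \log{\left(z^{2} + 5 \right)} + 4 \sqrt{5} \operatorname{atan}{\left(\frac{\sqrt{5} z}{5} \right)}}{630}] = - \frac{2}{3 z^{4} + 12 z^{3} + 15 z^{2} + 60 z} = f(z).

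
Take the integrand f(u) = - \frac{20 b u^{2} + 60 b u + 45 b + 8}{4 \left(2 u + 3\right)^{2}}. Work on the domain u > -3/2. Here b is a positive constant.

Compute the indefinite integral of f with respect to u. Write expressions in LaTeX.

An antiderivative F(u) passes only if d/du[F] lands on f(u) exactly.
Check: d/du[- \frac{5 b u}{4} + \frac{1}{2 u + 3}] = \frac{- 20 b u^{2} - 60 b u - 45 b - 8}{16 u^{2} + 48 u + 36}, which equals f(u).

F(u) = - \frac{5 b u}{4} + \frac{1}{2 u + 3} + C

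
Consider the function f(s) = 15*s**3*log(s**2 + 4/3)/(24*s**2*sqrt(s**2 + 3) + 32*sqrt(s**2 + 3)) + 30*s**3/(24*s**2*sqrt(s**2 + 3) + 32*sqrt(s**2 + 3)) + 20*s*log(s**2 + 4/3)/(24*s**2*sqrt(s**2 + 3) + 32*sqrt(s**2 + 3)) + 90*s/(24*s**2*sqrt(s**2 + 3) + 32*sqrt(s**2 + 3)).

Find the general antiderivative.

F(s) = 5*sqrt(s**2 + 3)*log(s**2 + 4/3)/8 + C

f has the shape u'v + uv' for u = 5*sqrt(s**2 + 3)/8 and v = log(s**2 + 4/3) — it is the derivative of the product u*v.
Check: d/ds[5*sqrt(s**2 + 3)*log(s**2 + 4/3)/8] = (15*s**3*log(s**2 + 4/3) + 30*s**3 + 20*s*log(s**2 + 4/3) + 90*s)/(24*s**2*sqrt(s**2 + 3) + 32*sqrt(s**2 + 3)), which equals f(s).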